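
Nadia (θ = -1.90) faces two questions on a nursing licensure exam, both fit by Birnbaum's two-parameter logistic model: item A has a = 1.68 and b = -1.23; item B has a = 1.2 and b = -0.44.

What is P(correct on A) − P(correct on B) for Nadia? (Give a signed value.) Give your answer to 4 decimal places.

0.0972

P(θ) = 1 / (1 + exp(−a(θ − b)))
P_A = 0.2450
P_B = 0.1478
P_A − P_B = 0.0972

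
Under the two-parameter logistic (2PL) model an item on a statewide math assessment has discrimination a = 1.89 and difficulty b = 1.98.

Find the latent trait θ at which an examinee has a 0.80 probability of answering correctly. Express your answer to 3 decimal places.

P(θ) = 1 / (1 + exp(−a(θ − b)))
logit = ln(0.8000/0.2000) = 1.3863
θ = b + logit/(a) = 1.98 + 1.3863/1.8900 = 2.7135

2.713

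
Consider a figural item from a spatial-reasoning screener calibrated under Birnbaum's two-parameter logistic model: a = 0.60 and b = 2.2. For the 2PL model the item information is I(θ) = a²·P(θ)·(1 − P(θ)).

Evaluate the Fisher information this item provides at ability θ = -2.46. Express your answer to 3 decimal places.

0.020

P = 1/(1+e^{2.7960}) = 0.0575
P(1−P) = 0.0575 × 0.9425 = 0.0542
I = a² × P(1−P) = 0.60² × 0.0542 = 0.01952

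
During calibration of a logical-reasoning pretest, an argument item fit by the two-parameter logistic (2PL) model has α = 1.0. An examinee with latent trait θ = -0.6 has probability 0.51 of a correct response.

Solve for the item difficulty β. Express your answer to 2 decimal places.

P(θ) = 1 / (1 + exp(−α(θ − β)))
logit(0.51) = ln(0.51/0.49) = 0.0400
β = θ − logit/(α) = -0.6 − 0.0400/1.0000 = -0.6400

-0.64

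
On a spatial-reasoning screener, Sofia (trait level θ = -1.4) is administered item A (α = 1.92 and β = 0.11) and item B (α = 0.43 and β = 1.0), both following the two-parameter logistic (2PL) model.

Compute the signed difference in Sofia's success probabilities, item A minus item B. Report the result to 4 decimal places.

P(θ) = 1 / (1 + exp(−α(θ − β)))
P_A = 0.0522
P_B = 0.2627
P_A − P_B = -0.2105

-0.2105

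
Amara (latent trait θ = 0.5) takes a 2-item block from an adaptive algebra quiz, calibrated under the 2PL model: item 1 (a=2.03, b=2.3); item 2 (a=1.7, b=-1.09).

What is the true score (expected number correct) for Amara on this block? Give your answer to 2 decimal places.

P(θ) = 1 / (1 + exp(−a(θ − b)))
P_1 = 1/(1+e^{3.6540}) = 0.0252
P_2 = 1/(1+e^{-2.7030}) = 0.9372
E[score] = 0.0252 + 0.9372 = 0.9624

0.96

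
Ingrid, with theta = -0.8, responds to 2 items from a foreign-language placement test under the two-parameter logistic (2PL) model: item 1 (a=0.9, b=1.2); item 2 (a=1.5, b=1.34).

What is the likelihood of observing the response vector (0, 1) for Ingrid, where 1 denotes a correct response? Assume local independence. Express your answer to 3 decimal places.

P(theta) = 1 / (1 + exp(−a(theta − b)))
P_1 = 1/(1+e^{1.8000}) = 0.1419
P_2 = 1/(1+e^{3.2100}) = 0.0388
L = (1−P_1) × P_2 = 0.8581 × 0.0388 = 0.03329

0.033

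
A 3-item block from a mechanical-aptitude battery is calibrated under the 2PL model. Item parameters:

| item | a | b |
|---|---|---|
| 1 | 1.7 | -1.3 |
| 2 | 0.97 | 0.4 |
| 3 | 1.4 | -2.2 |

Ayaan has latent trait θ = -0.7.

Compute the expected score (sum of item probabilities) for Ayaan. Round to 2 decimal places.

P(θ) = 1 / (1 + exp(−a(θ − b)))
P_1 = 1/(1+e^{-1.0200}) = 0.7350
P_2 = 1/(1+e^{1.0670}) = 0.2560
P_3 = 1/(1+e^{-2.1000}) = 0.8909
E[score] = 0.7350 + 0.2560 + 0.8909 = 1.8818

1.88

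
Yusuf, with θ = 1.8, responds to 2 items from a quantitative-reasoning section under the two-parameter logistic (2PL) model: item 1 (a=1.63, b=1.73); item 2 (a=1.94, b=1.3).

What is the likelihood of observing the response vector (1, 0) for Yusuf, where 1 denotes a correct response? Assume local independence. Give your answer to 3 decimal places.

0.145

P(θ) = 1 / (1 + exp(−a(θ − b)))
P_1 = 1/(1+e^{-0.1141}) = 0.5285
P_2 = 1/(1+e^{-0.9700}) = 0.7251
L = P_1 × (1−P_2) = 0.5285 × 0.2749 = 0.14527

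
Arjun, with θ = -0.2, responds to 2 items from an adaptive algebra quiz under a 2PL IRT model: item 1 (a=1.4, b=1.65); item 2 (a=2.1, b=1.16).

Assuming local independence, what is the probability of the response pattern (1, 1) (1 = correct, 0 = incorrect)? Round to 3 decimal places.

0.004

P(θ) = 1 / (1 + exp(−a(θ − b)))
P_1 = 1/(1+e^{2.5900}) = 0.0698
P_2 = 1/(1+e^{2.8560}) = 0.0544
L = P_1 × P_2 = 0.0698 × 0.0544 = 0.00379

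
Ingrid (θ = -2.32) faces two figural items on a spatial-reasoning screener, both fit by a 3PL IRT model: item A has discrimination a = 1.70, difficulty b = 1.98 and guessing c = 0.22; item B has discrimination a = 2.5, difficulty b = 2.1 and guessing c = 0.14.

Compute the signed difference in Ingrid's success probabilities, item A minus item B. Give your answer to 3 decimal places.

P(θ) = c + (1 − c) · 1 / (1 + exp(−a(θ − b)))
P_A = 0.2205
P_B = 0.1400
P_A − P_B = 0.0805

0.081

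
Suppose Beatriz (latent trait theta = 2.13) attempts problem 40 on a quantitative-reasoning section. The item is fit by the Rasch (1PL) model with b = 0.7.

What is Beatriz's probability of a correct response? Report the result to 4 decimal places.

0.8069

P(theta) = 1 / (1 + exp(−(theta − b)))
Exponent: (2.13 − 0.7) = 1.4300
1/(1 + e^{-1.4300}) = 0.8069
P = 0.8069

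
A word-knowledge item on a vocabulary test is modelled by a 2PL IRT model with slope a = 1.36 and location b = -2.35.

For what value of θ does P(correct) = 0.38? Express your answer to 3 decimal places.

-2.710

P(θ) = 1 / (1 + exp(−a(θ − b)))
logit = ln(0.3800/0.6200) = -0.4895
θ = b + logit/(a) = -2.35 + (-0.4895)/1.3600 = -2.7100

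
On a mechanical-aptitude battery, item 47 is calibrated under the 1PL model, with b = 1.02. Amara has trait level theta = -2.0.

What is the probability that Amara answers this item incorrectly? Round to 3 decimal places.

0.953

P(theta) = 1 / (1 + exp(−(theta − b)))
Exponent: (-2.0 − 1.02) = -3.0200
1/(1 + e^{3.0200}) = 0.0465
P = 0.0465
P(incorrect) = 1 − 0.0465 = 0.9535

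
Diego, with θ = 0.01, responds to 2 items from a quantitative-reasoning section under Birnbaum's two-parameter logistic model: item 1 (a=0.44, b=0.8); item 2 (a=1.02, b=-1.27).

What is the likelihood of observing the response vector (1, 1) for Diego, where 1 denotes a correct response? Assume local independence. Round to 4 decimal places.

0.3257

P(θ) = 1 / (1 + exp(−a(θ − b)))
P_1 = 1/(1+e^{0.3476}) = 0.4140
P_2 = 1/(1+e^{-1.3056}) = 0.7868
L = P_1 × P_2 = 0.4140 × 0.7868 = 0.32570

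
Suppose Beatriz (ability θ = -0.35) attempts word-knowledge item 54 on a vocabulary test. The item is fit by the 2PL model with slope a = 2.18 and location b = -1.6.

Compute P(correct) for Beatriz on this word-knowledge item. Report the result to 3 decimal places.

P(θ) = 1 / (1 + exp(−a(θ − b)))
Exponent: 2.18 × (-0.35 − (-1.6)) = 2.7250
1/(1 + e^{-2.7250}) = 0.9385

0.938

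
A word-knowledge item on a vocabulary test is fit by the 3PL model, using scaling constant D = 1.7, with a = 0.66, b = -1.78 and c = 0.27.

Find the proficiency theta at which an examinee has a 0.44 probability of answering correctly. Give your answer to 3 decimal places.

-2.843

P(theta) = c + (1 − c) · 1 / (1 + exp(−D·a(theta − b)))
Remove guessing floor: (0.44 − 0.27)/(1 − 0.27) = 0.2329
logit = ln(0.2329/0.7671) = -1.1921
theta = b + logit/(1.7·a) = -1.78 + (-1.1921)/1.1220 = -2.8425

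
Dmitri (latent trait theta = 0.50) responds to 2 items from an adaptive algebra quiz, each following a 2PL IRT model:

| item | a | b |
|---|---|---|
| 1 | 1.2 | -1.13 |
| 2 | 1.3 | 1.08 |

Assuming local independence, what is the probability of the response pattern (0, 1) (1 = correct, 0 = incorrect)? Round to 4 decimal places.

0.0396

P(theta) = 1 / (1 + exp(−a(theta − b)))
P_1 = 1/(1+e^{-1.9560}) = 0.8761
P_2 = 1/(1+e^{0.7540}) = 0.3200
L = (1−P_1) × P_2 = 0.1239 × 0.3200 = 0.03964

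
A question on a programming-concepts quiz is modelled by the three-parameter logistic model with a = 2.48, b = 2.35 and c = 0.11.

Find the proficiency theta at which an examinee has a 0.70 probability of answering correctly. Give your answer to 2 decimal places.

2.62

P(theta) = c + (1 − c) · 1 / (1 + exp(−a(theta − b)))
Remove guessing floor: (0.70 − 0.11)/(1 − 0.11) = 0.6629
logit = ln(0.6629/0.3371) = 0.6763
theta = b + logit/(a) = 2.35 + 0.6763/2.4800 = 2.6227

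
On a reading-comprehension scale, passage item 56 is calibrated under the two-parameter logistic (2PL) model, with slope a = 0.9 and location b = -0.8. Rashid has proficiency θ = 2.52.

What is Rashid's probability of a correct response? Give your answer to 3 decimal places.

0.952

P(θ) = 1 / (1 + exp(−a(θ − b)))
Exponent: 0.9 × (2.52 − (-0.8)) = 2.9880
1/(1 + e^{-2.9880}) = 0.9520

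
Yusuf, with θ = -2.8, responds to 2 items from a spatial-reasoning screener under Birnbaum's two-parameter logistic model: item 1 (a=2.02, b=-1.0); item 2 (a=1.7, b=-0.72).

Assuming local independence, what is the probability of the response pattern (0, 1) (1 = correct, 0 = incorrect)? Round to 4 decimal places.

P(θ) = 1 / (1 + exp(−a(θ − b)))
P_1 = 1/(1+e^{3.6360}) = 0.0257
P_2 = 1/(1+e^{3.5360}) = 0.0283
L = (1−P_1) × P_2 = 0.9743 × 0.0283 = 0.02758

0.0276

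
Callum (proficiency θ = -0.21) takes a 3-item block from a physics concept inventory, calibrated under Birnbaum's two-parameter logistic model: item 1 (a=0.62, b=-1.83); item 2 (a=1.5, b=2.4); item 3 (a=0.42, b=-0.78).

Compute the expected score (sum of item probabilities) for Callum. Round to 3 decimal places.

1.311

P(θ) = 1 / (1 + exp(−a(θ − b)))
P_1 = 1/(1+e^{-1.0044}) = 0.7319
P_2 = 1/(1+e^{3.9150}) = 0.0196
P_3 = 1/(1+e^{-0.2394}) = 0.5596
E[score] = 0.7319 + 0.0196 + 0.5596 = 1.3110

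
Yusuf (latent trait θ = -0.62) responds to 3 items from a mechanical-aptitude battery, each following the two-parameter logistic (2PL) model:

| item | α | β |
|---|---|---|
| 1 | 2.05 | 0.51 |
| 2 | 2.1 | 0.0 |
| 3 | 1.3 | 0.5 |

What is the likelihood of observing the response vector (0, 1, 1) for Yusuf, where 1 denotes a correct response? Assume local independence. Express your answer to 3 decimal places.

P(θ) = 1 / (1 + exp(−α(θ − β)))
P_1 = 1/(1+e^{2.3165}) = 0.0898
P_2 = 1/(1+e^{1.3020}) = 0.2138
P_3 = 1/(1+e^{1.4560}) = 0.1891
L = (1−P_1) × P_2 × P_3 = 0.9102 × 0.2138 × 0.1891 = 0.03680

0.037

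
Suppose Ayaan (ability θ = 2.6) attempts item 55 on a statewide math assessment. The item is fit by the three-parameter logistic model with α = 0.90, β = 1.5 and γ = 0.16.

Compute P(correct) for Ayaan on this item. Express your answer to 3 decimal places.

P(θ) = γ + (1 − γ) · 1 / (1 + exp(−α(θ − β)))
Exponent: 0.90 × (2.6 − 1.5) = 0.9900
1/(1 + e^{-0.9900}) = 0.7291
P = 0.16 + 0.84 × 0.7291 = 0.7724

0.772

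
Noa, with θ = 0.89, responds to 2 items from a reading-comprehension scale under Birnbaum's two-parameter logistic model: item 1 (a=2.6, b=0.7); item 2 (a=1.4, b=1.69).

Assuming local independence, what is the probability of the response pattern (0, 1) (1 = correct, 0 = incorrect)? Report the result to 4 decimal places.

P(θ) = 1 / (1 + exp(−a(θ − b)))
P_1 = 1/(1+e^{-0.4940}) = 0.6210
P_2 = 1/(1+e^{1.1200}) = 0.2460
L = (1−P_1) × P_2 = 0.3790 × 0.2460 = 0.09323

0.0932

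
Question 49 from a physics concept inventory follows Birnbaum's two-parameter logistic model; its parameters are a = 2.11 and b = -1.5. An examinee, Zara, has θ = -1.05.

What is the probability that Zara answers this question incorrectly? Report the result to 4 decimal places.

P(θ) = 1 / (1 + exp(−a(θ − b)))
Exponent: 2.11 × (-1.05 − (-1.5)) = 0.9495
1/(1 + e^{-0.9495}) = 0.7210
P(incorrect) = 1 − 0.7210 = 0.2790

0.2790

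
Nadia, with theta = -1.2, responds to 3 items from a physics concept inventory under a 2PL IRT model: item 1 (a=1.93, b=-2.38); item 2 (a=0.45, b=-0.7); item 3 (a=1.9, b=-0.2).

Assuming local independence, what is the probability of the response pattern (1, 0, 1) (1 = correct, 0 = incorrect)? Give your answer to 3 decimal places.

0.066

P(theta) = 1 / (1 + exp(−a(theta − b)))
P_1 = 1/(1+e^{-2.2774}) = 0.9070
P_2 = 1/(1+e^{0.2250}) = 0.4440
P_3 = 1/(1+e^{1.9000}) = 0.1301
L = P_1 × (1−P_2) × P_3 = 0.9070 × 0.5560 × 0.1301 = 0.06561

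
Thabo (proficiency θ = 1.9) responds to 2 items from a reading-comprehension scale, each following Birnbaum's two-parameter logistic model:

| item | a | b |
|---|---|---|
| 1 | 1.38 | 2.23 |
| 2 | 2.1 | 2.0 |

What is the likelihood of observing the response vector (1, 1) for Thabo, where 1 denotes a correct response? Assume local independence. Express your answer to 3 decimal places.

0.174

P(θ) = 1 / (1 + exp(−a(θ − b)))
P_1 = 1/(1+e^{0.4554}) = 0.3881
P_2 = 1/(1+e^{0.2100}) = 0.4477
L = P_1 × P_2 = 0.3881 × 0.4477 = 0.17374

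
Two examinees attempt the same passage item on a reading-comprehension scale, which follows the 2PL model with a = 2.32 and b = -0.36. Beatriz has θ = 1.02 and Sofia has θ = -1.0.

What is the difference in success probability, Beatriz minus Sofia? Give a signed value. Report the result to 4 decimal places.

0.7762

P(θ) = 1 / (1 + exp(−a(θ − b)))
P(Beatriz) = 0.9609  [exponent 3.2016]
P(Sofia) = 0.1847  [exponent -1.4848]
Difference = 0.9609 − 0.1847 = 0.7762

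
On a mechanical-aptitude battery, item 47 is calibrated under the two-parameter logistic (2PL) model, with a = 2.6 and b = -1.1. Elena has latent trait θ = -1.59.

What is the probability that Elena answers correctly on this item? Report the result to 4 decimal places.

P(θ) = 1 / (1 + exp(−a(θ − b)))
Exponent: 2.6 × (-1.59 − (-1.1)) = -1.2740
1/(1 + e^{1.2740}) = 0.2186

0.2186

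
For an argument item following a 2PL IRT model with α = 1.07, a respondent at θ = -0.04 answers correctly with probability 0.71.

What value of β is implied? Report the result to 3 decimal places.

-0.877

P(θ) = 1 / (1 + exp(−α(θ − β)))
logit(0.71) = ln(0.71/0.29) = 0.8954
β = θ − logit/(α) = -0.04 − 0.8954/1.0700 = -0.8768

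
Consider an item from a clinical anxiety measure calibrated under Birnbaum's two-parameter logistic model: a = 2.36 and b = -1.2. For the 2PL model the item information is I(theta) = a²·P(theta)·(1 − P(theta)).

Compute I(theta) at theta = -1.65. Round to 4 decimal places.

P = 1/(1+e^{1.0620}) = 0.2569
P(1−P) = 0.2569 × 0.7431 = 0.1909
I = a² × P(1−P) = 2.36² × 0.1909 = 1.06332

1.0633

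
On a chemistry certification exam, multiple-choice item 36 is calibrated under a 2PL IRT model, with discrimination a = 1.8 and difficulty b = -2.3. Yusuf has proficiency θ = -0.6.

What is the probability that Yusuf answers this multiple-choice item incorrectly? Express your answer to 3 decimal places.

P(θ) = 1 / (1 + exp(−a(θ − b)))
Exponent: 1.8 × (-0.6 − (-2.3)) = 3.0600
1/(1 + e^{-3.0600}) = 0.9552
P(incorrect) = 1 − 0.9552 = 0.0448

0.045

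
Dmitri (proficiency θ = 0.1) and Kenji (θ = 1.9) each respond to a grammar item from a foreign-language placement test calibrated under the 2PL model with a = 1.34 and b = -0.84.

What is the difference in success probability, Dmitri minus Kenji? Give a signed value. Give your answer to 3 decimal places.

-0.196

P(θ) = 1 / (1 + exp(−a(θ − b)))
P(Dmitri) = 0.7790  [exponent 1.2596]
P(Kenji) = 0.9752  [exponent 3.6716]
Difference = 0.7790 − 0.9752 = -0.1962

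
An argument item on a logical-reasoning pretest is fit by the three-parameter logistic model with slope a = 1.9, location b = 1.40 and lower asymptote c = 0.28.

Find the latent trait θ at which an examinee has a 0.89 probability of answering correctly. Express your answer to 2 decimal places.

P(θ) = c + (1 − c) · 1 / (1 + exp(−a(θ − b)))
Remove guessing floor: (0.89 − 0.28)/(1 − 0.28) = 0.8472
logit = ln(0.8472/0.1528) = 1.7130
θ = b + logit/(a) = 1.40 + 1.7130/1.9000 = 2.3016

2.30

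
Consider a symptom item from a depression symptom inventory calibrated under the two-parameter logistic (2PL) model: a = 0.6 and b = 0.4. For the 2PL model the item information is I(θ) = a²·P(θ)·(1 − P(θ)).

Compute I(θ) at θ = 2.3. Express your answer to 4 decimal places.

P = 1/(1+e^{-1.1400}) = 0.7577
P(1−P) = 0.7577 × 0.2423 = 0.1836
I = a² × P(1−P) = 0.6² × 0.1836 = 0.06610

0.0661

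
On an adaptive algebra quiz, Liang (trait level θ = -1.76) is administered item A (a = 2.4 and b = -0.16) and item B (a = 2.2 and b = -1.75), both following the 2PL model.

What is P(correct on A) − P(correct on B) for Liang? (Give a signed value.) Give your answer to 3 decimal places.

-0.473

P(θ) = 1 / (1 + exp(−a(θ − b)))
P_A = 0.0210
P_B = 0.4945
P_A − P_B = -0.4735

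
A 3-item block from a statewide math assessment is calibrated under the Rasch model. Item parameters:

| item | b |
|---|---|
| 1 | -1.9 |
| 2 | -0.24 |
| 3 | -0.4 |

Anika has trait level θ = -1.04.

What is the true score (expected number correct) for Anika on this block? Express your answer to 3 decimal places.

P(θ) = 1 / (1 + exp(−(θ − b)))
P_1 = 1/(1+e^{-0.8600}) = 0.7027
P_2 = 1/(1+e^{0.8000}) = 0.3100
P_3 = 1/(1+e^{0.6400}) = 0.3452
E[score] = 0.7027 + 0.3100 + 0.3452 = 1.3579

1.358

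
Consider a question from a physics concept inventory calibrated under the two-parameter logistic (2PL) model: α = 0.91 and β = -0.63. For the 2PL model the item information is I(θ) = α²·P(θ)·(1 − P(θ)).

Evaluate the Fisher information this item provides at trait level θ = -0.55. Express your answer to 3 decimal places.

P = 1/(1+e^{-0.0728}) = 0.5182
P(1−P) = 0.5182 × 0.4818 = 0.2497
I = α² × P(1−P) = 0.91² × 0.2497 = 0.20675

0.207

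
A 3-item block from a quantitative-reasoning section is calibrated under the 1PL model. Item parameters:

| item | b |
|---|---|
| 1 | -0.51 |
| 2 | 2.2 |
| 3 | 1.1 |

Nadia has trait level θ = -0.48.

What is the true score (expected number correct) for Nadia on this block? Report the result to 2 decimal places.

0.74

P(θ) = 1 / (1 + exp(−(θ − b)))
P_1 = 1/(1+e^{-0.0300}) = 0.5075
P_2 = 1/(1+e^{2.6800}) = 0.0642
P_3 = 1/(1+e^{1.5800}) = 0.1708
E[score] = 0.5075 + 0.0642 + 0.1708 = 0.7425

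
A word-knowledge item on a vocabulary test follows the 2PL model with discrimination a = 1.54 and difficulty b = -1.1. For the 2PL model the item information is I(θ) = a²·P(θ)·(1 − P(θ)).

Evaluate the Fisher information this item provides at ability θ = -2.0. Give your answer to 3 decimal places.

0.380

P = 1/(1+e^{1.3860}) = 0.2000
P(1−P) = 0.2000 × 0.8000 = 0.1600
I = a² × P(1−P) = 1.54² × 0.1600 = 0.37952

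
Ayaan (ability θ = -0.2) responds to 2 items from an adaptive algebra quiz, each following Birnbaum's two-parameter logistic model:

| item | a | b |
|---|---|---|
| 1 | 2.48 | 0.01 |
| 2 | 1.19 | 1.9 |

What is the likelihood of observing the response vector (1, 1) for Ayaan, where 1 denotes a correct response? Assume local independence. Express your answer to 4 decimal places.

P(θ) = 1 / (1 + exp(−a(θ − b)))
P_1 = 1/(1+e^{0.5208}) = 0.3727
P_2 = 1/(1+e^{2.4990}) = 0.0759
L = P_1 × P_2 = 0.3727 × 0.0759 = 0.02830

0.0283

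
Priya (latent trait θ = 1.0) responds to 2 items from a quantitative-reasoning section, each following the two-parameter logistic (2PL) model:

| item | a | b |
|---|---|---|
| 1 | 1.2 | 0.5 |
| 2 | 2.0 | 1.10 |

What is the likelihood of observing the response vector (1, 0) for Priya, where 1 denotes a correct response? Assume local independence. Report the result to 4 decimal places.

P(θ) = 1 / (1 + exp(−a(θ − b)))
P_1 = 1/(1+e^{-0.6000}) = 0.6457
P_2 = 1/(1+e^{0.2000}) = 0.4502
L = P_1 × (1−P_2) = 0.6457 × 0.5498 = 0.35500

0.3550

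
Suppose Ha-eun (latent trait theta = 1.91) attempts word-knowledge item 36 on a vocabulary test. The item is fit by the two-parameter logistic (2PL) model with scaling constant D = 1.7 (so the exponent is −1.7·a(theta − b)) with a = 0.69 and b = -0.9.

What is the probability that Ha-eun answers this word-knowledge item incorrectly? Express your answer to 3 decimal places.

P(theta) = 1 / (1 + exp(−D·a(theta − b)))
Exponent: 1.7 × 0.69 × (1.91 − (-0.9)) = 3.2961
1/(1 + e^{-3.2961}) = 0.9643
P = 0.9643
P(incorrect) = 1 − 0.9643 = 0.0357

0.036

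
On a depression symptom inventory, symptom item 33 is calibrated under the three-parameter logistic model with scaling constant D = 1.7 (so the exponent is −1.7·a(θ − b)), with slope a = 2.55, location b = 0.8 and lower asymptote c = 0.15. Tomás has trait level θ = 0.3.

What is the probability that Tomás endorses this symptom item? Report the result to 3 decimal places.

P(θ) = c + (1 − c) · 1 / (1 + exp(−D·a(θ − b)))
Exponent: 1.7 × 2.55 × (0.3 − 0.8) = -2.1675
1/(1 + e^{2.1675}) = 0.1027
P = 0.15 + 0.85 × 0.1027 = 0.2373

0.237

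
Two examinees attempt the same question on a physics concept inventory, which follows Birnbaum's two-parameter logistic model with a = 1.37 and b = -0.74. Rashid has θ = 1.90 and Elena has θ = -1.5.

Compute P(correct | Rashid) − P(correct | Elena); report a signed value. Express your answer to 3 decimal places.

0.713

P(θ) = 1 / (1 + exp(−a(θ − b)))
P(Rashid) = 0.9738  [exponent 3.6168]
P(Elena) = 0.2609  [exponent -1.0412]
Difference = 0.9738 − 0.2609 = 0.7129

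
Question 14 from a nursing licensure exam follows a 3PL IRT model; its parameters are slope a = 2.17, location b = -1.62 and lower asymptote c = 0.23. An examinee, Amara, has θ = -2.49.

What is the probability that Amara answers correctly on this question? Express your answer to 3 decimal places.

P(θ) = c + (1 − c) · 1 / (1 + exp(−a(θ − b)))
Exponent: 2.17 × (-2.49 − (-1.62)) = -1.8879
1/(1 + e^{1.8879}) = 0.1315
P = 0.23 + 0.77 × 0.1315 = 0.3312

0.331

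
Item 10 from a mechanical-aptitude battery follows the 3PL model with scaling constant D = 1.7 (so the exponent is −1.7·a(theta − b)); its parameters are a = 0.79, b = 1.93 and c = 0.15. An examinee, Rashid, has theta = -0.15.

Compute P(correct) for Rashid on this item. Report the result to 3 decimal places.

P(theta) = c + (1 − c) · 1 / (1 + exp(−D·a(theta − b)))
Exponent: 1.7 × 0.79 × (-0.15 − 1.93) = -2.7934
1/(1 + e^{2.7934}) = 0.0577
P = 0.15 + 0.85 × 0.0577 = 0.1990

0.199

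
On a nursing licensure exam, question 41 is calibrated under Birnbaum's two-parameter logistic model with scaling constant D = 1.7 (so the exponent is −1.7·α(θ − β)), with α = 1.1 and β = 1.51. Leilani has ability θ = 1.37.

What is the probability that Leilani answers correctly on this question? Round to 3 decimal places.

P(θ) = 1 / (1 + exp(−D·α(θ − β)))
Exponent: 1.7 × 1.1 × (1.37 − 1.51) = -0.2618
1/(1 + e^{0.2618}) = 0.4349
P = 0.4349

0.435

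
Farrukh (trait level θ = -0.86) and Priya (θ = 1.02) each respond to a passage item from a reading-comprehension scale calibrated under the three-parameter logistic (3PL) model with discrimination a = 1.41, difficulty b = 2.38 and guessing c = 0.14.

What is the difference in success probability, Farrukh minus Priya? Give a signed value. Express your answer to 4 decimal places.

P(θ) = c + (1 − c) · 1 / (1 + exp(−a(θ − b)))
P(Farrukh) = 0.1488  [exponent -4.5684]
P(Priya) = 0.2502  [exponent -1.9176]
Difference = 0.1488 − 0.2502 = -0.1014

-0.1014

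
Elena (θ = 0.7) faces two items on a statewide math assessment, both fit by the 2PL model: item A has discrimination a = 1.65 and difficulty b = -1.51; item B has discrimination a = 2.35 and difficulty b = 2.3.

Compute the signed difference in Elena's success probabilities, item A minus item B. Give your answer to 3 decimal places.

P(θ) = 1 / (1 + exp(−a(θ − b)))
P_A = 0.9746
P_B = 0.0228
P_A − P_B = 0.9518

0.952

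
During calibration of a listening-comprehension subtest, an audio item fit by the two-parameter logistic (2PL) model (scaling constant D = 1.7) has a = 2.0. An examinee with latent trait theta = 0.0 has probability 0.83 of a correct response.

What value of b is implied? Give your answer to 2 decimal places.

P(theta) = 1 / (1 + exp(−D·a(theta − b)))
logit(0.83) = ln(0.83/0.17) = 1.5856
b = theta − logit/(1.7·a) = 0.0 − 1.5856/3.4000 = -0.4664

-0.47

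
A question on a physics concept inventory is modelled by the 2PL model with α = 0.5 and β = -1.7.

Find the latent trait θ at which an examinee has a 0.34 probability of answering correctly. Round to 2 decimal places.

P(θ) = 1 / (1 + exp(−α(θ − β)))
logit = ln(0.3400/0.6600) = -0.6633
θ = β + logit/(α) = -1.7 + (-0.6633)/0.5000 = -3.0266

-3.03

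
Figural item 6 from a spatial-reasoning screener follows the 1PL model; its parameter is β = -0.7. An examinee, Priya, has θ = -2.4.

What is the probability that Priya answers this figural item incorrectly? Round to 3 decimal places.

0.846

P(θ) = 1 / (1 + exp(−(θ − β)))
Exponent: (-2.4 − (-0.7)) = -1.7000
1/(1 + e^{1.7000}) = 0.1545
P = 0.1545
P(incorrect) = 1 − 0.1545 = 0.8455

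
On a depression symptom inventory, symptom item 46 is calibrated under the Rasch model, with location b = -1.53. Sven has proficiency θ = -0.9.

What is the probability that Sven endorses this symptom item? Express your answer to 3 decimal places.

0.652

P(θ) = 1 / (1 + exp(−(θ − b)))
Exponent: (-0.9 − (-1.53)) = 0.6300
1/(1 + e^{-0.6300}) = 0.6525
P = 0.6525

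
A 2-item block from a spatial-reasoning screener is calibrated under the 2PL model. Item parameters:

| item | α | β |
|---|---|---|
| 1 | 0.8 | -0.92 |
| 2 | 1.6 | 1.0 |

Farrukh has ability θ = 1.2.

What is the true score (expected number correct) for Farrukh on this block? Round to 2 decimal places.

1.42

P(θ) = 1 / (1 + exp(−α(θ − β)))
P_1 = 1/(1+e^{-1.6960}) = 0.8450
P_2 = 1/(1+e^{-0.3200}) = 0.5793
E[score] = 0.8450 + 0.5793 = 1.4243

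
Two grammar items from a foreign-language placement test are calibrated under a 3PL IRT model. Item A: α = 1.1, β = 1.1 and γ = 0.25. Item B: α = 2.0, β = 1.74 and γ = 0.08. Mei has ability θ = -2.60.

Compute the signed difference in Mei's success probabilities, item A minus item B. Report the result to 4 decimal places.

0.1824

P(θ) = γ + (1 − γ) · 1 / (1 + exp(−α(θ − β)))
P_A = 0.2626
P_B = 0.0802
P_A − P_B = 0.1824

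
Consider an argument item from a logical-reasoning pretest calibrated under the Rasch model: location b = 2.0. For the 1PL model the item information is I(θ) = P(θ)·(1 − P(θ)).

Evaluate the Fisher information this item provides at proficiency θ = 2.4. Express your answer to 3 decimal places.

0.240

P = 1/(1+e^{-0.4000}) = 0.5987
P(1−P) = 0.5987 × 0.4013 = 0.2403
I = P(1−P) = 0.24026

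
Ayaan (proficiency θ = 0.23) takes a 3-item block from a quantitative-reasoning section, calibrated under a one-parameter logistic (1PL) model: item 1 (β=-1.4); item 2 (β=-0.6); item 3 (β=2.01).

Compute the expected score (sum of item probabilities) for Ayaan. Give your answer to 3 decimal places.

P(θ) = 1 / (1 + exp(−(θ − β)))
P_1 = 1/(1+e^{-1.6300}) = 0.8362
P_2 = 1/(1+e^{-0.8300}) = 0.6964
P_3 = 1/(1+e^{1.7800}) = 0.1443
E[score] = 0.8362 + 0.6964 + 0.1443 = 1.6768

1.677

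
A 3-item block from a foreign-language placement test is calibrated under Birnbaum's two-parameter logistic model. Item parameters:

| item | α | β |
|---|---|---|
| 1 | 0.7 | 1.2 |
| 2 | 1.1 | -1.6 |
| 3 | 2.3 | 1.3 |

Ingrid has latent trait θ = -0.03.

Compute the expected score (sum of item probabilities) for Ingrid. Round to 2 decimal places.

1.19

P(θ) = 1 / (1 + exp(−α(θ − β)))
P_1 = 1/(1+e^{0.8610}) = 0.2971
P_2 = 1/(1+e^{-1.7270}) = 0.8490
P_3 = 1/(1+e^{3.0590}) = 0.0448
E[score] = 0.2971 + 0.8490 + 0.0448 = 1.1910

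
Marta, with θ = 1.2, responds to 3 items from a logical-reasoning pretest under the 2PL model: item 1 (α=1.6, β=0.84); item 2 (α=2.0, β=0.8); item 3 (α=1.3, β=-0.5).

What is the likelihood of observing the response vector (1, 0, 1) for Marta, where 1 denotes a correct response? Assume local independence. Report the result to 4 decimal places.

0.1788

P(θ) = 1 / (1 + exp(−α(θ − β)))
P_1 = 1/(1+e^{-0.5760}) = 0.6401
P_2 = 1/(1+e^{-0.8000}) = 0.6900
P_3 = 1/(1+e^{-2.2100}) = 0.9011
L = P_1 × (1−P_2) × P_3 = 0.6401 × 0.3100 × 0.9011 = 0.17884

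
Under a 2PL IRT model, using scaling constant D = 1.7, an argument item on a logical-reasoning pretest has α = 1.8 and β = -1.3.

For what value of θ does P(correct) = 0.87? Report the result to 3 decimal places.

-0.679

P(θ) = 1 / (1 + exp(−D·α(θ − β)))
logit = ln(0.8700/0.1300) = 1.9010
θ = β + logit/(1.7·α) = -1.3 + 1.9010/3.0600 = -0.6788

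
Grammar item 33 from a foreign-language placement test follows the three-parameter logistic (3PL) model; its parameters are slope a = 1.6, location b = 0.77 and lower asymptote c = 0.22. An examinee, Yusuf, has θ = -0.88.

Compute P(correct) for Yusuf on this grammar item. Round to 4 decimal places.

P(θ) = c + (1 − c) · 1 / (1 + exp(−a(θ − b)))
Exponent: 1.6 × (-0.88 − 0.77) = -2.6400
1/(1 + e^{2.6400}) = 0.0666
P = 0.22 + 0.78 × 0.0666 = 0.2720

0.2720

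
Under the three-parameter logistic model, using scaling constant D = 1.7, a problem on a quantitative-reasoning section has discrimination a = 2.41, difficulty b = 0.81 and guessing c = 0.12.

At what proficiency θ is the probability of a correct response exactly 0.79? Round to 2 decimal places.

P(θ) = c + (1 − c) · 1 / (1 + exp(−D·a(θ − b)))
Remove guessing floor: (0.79 − 0.12)/(1 − 0.12) = 0.7614
logit = ln(0.7614/0.2386) = 1.1602
θ = b + logit/(1.7·a) = 0.81 + 1.1602/4.0970 = 1.0932

1.09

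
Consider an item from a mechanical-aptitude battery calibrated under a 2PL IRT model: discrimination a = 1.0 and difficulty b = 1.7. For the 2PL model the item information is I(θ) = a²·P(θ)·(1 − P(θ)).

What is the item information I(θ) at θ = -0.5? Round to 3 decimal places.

0.090

P = 1/(1+e^{2.2000}) = 0.0998
P(1−P) = 0.0998 × 0.9002 = 0.0898
I = a² × P(1−P) = 1.0² × 0.0898 = 0.08980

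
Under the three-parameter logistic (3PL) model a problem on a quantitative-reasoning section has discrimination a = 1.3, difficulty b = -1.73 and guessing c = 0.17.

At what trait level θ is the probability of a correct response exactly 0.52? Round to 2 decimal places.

-1.97

P(θ) = c + (1 − c) · 1 / (1 + exp(−a(θ − b)))
Remove guessing floor: (0.52 − 0.17)/(1 − 0.17) = 0.4217
logit = ln(0.4217/0.5783) = -0.3159
θ = b + logit/(a) = -1.73 + (-0.3159)/1.3000 = -1.9730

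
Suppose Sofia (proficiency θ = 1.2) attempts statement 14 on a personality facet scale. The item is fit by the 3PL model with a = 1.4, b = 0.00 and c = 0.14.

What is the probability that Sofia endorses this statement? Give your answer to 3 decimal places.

P(θ) = c + (1 − c) · 1 / (1 + exp(−a(θ − b)))
Exponent: 1.4 × (1.2 − 0.00) = 1.6800
1/(1 + e^{-1.6800}) = 0.8429
P = 0.14 + 0.86 × 0.8429 = 0.8649

0.865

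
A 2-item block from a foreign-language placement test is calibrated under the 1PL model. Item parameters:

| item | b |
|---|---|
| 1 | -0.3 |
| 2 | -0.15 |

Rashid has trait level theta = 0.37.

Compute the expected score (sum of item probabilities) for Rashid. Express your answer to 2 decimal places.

P(theta) = 1 / (1 + exp(−(theta − b)))
P_1 = 1/(1+e^{-0.6700}) = 0.6615
P_2 = 1/(1+e^{-0.5200}) = 0.6271
E[score] = 0.6615 + 0.6271 = 1.2887

1.29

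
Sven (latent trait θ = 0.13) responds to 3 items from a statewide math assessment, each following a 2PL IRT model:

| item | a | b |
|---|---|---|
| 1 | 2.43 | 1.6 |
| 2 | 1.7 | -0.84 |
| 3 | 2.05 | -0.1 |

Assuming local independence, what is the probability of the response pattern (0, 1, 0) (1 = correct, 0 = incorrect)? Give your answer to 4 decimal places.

P(θ) = 1 / (1 + exp(−a(θ − b)))
P_1 = 1/(1+e^{3.5721}) = 0.0273
P_2 = 1/(1+e^{-1.6490}) = 0.8388
P_3 = 1/(1+e^{-0.4715}) = 0.6157
L = (1−P_1) × P_2 × (1−P_3) = 0.9727 × 0.8388 × 0.3843 = 0.31349

0.3135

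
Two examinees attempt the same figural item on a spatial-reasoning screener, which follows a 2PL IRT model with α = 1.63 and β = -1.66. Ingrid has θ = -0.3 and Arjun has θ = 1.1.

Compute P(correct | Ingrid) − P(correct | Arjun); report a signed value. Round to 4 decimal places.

P(θ) = 1 / (1 + exp(−α(θ − β)))
P(Ingrid) = 0.9017  [exponent 2.2168]
P(Arjun) = 0.9890  [exponent 4.4988]
Difference = 0.9017 − 0.9890 = -0.0873

-0.0873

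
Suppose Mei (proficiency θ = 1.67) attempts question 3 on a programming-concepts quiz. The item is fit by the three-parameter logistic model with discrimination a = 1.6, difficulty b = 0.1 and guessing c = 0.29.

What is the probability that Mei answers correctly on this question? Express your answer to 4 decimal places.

0.9467

P(θ) = c + (1 − c) · 1 / (1 + exp(−a(θ − b)))
Exponent: 1.6 × (1.67 − 0.1) = 2.5120
1/(1 + e^{-2.5120}) = 0.9250
P = 0.29 + 0.71 × 0.9250 = 0.9467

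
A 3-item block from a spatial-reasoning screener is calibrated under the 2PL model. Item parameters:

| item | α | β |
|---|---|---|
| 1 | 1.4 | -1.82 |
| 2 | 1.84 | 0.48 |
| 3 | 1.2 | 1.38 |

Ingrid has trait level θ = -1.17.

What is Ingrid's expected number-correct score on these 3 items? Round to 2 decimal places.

P(θ) = 1 / (1 + exp(−α(θ − β)))
P_1 = 1/(1+e^{-0.9100}) = 0.7130
P_2 = 1/(1+e^{3.0360}) = 0.0458
P_3 = 1/(1+e^{3.0600}) = 0.0448
E[score] = 0.7130 + 0.0458 + 0.0448 = 0.8036

0.80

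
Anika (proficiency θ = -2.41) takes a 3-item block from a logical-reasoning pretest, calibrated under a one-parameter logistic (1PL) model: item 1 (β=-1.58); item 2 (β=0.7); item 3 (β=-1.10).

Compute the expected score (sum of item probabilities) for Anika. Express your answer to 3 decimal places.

P(θ) = 1 / (1 + exp(−(θ − β)))
P_1 = 1/(1+e^{0.8300}) = 0.3036
P_2 = 1/(1+e^{3.1100}) = 0.0427
P_3 = 1/(1+e^{1.3100}) = 0.2125
E[score] = 0.3036 + 0.0427 + 0.2125 = 0.5588

0.559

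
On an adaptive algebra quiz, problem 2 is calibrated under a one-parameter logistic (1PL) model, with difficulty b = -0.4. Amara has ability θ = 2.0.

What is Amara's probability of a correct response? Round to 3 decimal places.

0.917

P(θ) = 1 / (1 + exp(−(θ − b)))
Exponent: (2.0 − (-0.4)) = 2.4000
1/(1 + e^{-2.4000}) = 0.9168
P = 0.9168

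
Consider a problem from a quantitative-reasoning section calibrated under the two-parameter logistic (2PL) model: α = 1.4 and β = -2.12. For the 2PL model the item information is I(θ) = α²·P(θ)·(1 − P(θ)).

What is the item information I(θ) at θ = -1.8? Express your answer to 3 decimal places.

0.466

P = 1/(1+e^{-0.4480}) = 0.6102
P(1−P) = 0.6102 × 0.3898 = 0.2379
I = α² × P(1−P) = 1.4² × 0.2379 = 0.46621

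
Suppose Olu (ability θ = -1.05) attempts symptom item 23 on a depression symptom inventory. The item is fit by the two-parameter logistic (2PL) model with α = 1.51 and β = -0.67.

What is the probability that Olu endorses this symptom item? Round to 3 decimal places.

0.360

P(θ) = 1 / (1 + exp(−α(θ − β)))
Exponent: 1.51 × (-1.05 − (-0.67)) = -0.5738
1/(1 + e^{0.5738}) = 0.3604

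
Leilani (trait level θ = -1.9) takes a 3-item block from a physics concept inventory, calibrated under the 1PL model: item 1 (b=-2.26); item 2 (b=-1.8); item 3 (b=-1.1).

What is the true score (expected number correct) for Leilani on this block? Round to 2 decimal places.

P(θ) = 1 / (1 + exp(−(θ − b)))
P_1 = 1/(1+e^{-0.3600}) = 0.5890
P_2 = 1/(1+e^{0.1000}) = 0.4750
P_3 = 1/(1+e^{0.8000}) = 0.3100
E[score] = 0.5890 + 0.4750 + 0.3100 = 1.3741

1.37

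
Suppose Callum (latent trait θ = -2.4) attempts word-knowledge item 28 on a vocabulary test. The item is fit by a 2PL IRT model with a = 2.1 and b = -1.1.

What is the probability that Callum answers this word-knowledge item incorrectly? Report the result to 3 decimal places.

P(θ) = 1 / (1 + exp(−a(θ − b)))
Exponent: 2.1 × (-2.4 − (-1.1)) = -2.7300
1/(1 + e^{2.7300}) = 0.0612
P(incorrect) = 1 − 0.0612 = 0.9388

0.939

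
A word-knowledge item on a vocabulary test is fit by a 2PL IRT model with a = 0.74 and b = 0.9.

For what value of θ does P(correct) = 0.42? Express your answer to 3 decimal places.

P(θ) = 1 / (1 + exp(−a(θ − b)))
logit = ln(0.4200/0.5800) = -0.3228
θ = b + logit/(a) = 0.9 + (-0.3228)/0.7400 = 0.4638

0.464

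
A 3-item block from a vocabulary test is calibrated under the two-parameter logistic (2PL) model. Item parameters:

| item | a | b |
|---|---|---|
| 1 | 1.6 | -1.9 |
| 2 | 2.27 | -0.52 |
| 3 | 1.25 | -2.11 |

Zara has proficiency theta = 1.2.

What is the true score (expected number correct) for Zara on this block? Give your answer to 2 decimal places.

2.96

P(theta) = 1 / (1 + exp(−a(theta − b)))
P_1 = 1/(1+e^{-4.9600}) = 0.9930
P_2 = 1/(1+e^{-3.9044}) = 0.9802
P_3 = 1/(1+e^{-4.1375}) = 0.9843
E[score] = 0.9930 + 0.9802 + 0.9843 = 2.9576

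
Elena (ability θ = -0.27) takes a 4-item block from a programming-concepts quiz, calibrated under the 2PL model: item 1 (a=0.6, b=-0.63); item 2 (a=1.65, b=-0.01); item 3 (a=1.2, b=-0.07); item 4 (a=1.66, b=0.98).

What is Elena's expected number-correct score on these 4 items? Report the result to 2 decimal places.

1.50

P(θ) = 1 / (1 + exp(−a(θ − b)))
P_1 = 1/(1+e^{-0.2160}) = 0.5538
P_2 = 1/(1+e^{0.4290}) = 0.3944
P_3 = 1/(1+e^{0.2400}) = 0.4403
P_4 = 1/(1+e^{2.0750}) = 0.1116
E[score] = 0.5538 + 0.3944 + 0.4403 + 0.1116 = 1.5000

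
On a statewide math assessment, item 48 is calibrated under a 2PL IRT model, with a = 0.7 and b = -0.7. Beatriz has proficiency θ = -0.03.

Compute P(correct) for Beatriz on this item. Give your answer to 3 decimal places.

0.615

P(θ) = 1 / (1 + exp(−a(θ − b)))
Exponent: 0.7 × (-0.03 − (-0.7)) = 0.4690
1/(1 + e^{-0.4690}) = 0.6151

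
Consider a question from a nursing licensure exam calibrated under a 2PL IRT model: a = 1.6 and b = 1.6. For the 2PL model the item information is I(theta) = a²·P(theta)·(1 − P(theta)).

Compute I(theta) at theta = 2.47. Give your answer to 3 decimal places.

P = 1/(1+e^{-1.3920}) = 0.8009
P(1−P) = 0.8009 × 0.1991 = 0.1595
I = a² × P(1−P) = 1.6² × 0.1595 = 0.40820

0.408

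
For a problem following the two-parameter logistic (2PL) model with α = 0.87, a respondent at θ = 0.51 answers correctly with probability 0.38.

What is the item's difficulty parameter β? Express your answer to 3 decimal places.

1.073

P(θ) = 1 / (1 + exp(−α(θ − β)))
logit(0.38) = ln(0.38/0.62) = -0.4895
β = θ − logit/(α) = 0.51 − (-0.4895)/0.8700 = 1.0727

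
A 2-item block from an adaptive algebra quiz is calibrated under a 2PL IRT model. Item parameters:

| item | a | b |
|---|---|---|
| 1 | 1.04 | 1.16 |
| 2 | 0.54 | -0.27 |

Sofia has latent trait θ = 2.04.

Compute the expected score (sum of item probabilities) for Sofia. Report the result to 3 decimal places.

1.491

P(θ) = 1 / (1 + exp(−a(θ − b)))
P_1 = 1/(1+e^{-0.9152}) = 0.7141
P_2 = 1/(1+e^{-1.2474}) = 0.7768
E[score] = 0.7141 + 0.7768 = 1.4909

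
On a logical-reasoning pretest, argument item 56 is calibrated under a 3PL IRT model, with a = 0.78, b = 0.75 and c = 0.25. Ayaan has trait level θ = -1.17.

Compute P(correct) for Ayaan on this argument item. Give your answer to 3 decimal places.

0.387

P(θ) = c + (1 − c) · 1 / (1 + exp(−a(θ − b)))
Exponent: 0.78 × (-1.17 − 0.75) = -1.4976
1/(1 + e^{1.4976}) = 0.1828
P = 0.25 + 0.75 × 0.1828 = 0.3871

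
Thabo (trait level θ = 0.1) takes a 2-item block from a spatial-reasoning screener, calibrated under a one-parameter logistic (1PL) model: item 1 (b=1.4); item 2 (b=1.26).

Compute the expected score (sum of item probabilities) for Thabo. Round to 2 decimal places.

0.45

P(θ) = 1 / (1 + exp(−(θ − b)))
P_1 = 1/(1+e^{1.3000}) = 0.2142
P_2 = 1/(1+e^{1.1600}) = 0.2387
E[score] = 0.2142 + 0.2387 = 0.4528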